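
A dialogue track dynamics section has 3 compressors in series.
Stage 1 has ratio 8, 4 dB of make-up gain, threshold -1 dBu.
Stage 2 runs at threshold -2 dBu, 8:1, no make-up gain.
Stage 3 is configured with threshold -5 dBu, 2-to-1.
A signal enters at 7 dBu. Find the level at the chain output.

Stage 1: 8 dB above -1 dBu, reduced 8:1 to 1 dB above → 0 dBu; +4 dB make-up → 4 dBu.
Stage 2: 4 dBu is 6 dB over -2 dBu; at 8:1 that becomes 0.75 dB over, giving -1.25 dBu.
Stage 3: 3.75 dB above -5 dBu, reduced 2:1 to 1.875 dB above → -3.125 dBu.

-3.125 dBu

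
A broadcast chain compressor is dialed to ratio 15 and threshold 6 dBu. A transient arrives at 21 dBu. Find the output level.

Overshoot: 21 − 6 = 15 dB.
The 15 dB excess becomes 1 dB after 15:1 reduction.
That puts the output at 7 dBu.

7 dBu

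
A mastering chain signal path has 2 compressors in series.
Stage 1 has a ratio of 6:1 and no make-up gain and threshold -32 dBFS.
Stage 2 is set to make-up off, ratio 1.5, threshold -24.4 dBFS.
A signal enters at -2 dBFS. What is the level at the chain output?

Stage 1: overshoot 30 dB → 30/6 = 5 dB → -27 dBFS.
Stage 2: below threshold (-27 ≤ -24.4); passes unchanged; output -27 dBFS.

-27 dBFS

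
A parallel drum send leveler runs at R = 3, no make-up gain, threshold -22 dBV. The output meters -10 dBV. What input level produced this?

That's 12 dB above the -22 dBV threshold.
Input overshoot = R × output overshoot = 36 dB → input = -22 + 36 = 14 dBV.

14 dBV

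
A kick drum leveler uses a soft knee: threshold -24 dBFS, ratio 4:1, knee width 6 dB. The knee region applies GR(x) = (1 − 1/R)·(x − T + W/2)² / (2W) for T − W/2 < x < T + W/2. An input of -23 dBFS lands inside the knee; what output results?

-24 dBFS

x − T + W/2 = -23 − (-24) + 3 = 4.
GR = (1 − 1/4) × 4² / 12 = 0.75 × 16 / 12 = 1 dB.
Output = -23 − 1 = -24 dBFS.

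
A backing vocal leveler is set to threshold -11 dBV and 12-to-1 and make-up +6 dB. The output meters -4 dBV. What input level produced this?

Remove make-up: -4 − 6 = -10 dBV.
Post-compression overshoot = -10 − (-11) = 1 dB.
Before 12:1 compression the overshoot was 1 × 12 = 12 dB, so input = -11 + 12 = 1 dBV.

1 dBV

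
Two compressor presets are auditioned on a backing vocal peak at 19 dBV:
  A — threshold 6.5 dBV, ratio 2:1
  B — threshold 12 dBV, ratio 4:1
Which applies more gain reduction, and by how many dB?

A: 12.5 dB over, compressed to 6.25 dB over, so 6.25 dB of GR.
B: 7 dB over, compressed to 1.75 dB over, so 5.25 dB of GR.
A reduces 1 dB more.

A, by 1 dB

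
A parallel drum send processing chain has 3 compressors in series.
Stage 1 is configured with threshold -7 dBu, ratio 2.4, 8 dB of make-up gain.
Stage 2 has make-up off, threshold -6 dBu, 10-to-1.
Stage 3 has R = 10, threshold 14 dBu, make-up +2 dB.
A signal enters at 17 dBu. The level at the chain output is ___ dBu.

-2.3 dBu

Stage 1: 24 dB above -7 dBu, reduced 2.4:1 to 10 dB above → 3 dBu; +8 dB make-up → 11 dBu.
Stage 2: overshoot 17 dB → 17/10 = 1.7 dB → -4.3 dBu.
Stage 3: -4.3 dBu is at or below the 14 dBu threshold — no compression; make-up brings it to -2.3 dBu.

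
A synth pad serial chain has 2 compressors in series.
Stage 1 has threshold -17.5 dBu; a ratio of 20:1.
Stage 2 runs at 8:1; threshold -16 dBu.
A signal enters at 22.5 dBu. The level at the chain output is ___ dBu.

Stage 1: 22.5 dBu is 40 dB over -17.5 dBu; at 20:1 that becomes 2 dB over, giving -15.5 dBu.
Stage 2: overshoot 0.5 dB → 0.5/8 = 0.0625 dB → -15.9375 dBu.

-15.9375 dBu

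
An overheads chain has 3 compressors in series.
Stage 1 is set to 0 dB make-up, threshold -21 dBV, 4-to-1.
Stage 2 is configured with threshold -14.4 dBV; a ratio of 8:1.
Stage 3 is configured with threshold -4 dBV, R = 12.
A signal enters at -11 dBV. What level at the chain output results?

-18.5 dBV

Stage 1: 10 dB above -21 dBV, reduced 4:1 to 2.5 dB above → -18.5 dBV.
Stage 2: -18.5 dBV is at or below the -14.4 dBV threshold — no compression; output -18.5 dBV.
Stage 3: -18.5 dBV ≤ -4 dBV, so stage 3 doesn't engage; output -18.5 dBV.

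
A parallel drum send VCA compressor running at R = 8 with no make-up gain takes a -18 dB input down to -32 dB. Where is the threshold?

-34 dB

Let T be the threshold. Output overshoot = (input overshoot)/R, so -32 − T = (-18 − T)/8.
8·(-32 − T) = -18 − T → 7·T = -256 − (-18) = -238.
T = -238/7 = -34 dB.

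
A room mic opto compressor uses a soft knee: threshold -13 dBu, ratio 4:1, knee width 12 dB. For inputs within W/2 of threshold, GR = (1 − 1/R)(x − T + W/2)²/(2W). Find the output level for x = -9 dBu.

-12.125 dBu

x − T + W/2 = -9 − (-13) + 6 = 10.
GR = (1 − 1/4) × 10² / 24 = 0.75 × 100 / 24 = 3.125 dB.
Output = -9 − 3.125 = -12.125 dBu.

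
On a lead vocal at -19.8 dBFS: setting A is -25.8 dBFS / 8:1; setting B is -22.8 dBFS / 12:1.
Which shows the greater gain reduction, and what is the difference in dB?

A: overshoot 6 dB → output overshoot 0.75 dB → GR 5.25 dB.
B: overshoot 3 dB → output overshoot 0.25 dB → GR 2.75 dB.
Difference: 2.5 dB in favour of A.

A, by 2.5 dB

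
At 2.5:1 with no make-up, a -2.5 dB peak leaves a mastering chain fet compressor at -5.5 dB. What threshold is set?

-7.5 dB

Input is 5 dB above T (since output overshoot × R = input overshoot: (-5.5 − T)·2.5 = -2.5 − T gives T = -7.5 dB).
Check: -7.5 + (-2.5 − (-7.5))/2.5 = -7.5 + 2 = -5.5 dB. ✓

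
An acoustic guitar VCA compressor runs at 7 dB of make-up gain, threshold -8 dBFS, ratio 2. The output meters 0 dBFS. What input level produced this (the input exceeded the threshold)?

Stripping the +7 dB make-up gives -7 dBFS at the gain stage.
The compressed level sits -7 − (-8) = 1 dB over threshold.
Undo the ratio: input overshoot = 1 × 2 = 2 dB, giving input = -6 dBFS.

-6 dBFS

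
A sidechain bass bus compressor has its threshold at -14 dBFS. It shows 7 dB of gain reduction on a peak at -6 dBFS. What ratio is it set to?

Input overshoot = -6 − (-14) = 8 dB.
Output overshoot = 8 − 7 = 1 dB.
Ratio = input overshoot / output overshoot = 8 / 1 = 8.

8:1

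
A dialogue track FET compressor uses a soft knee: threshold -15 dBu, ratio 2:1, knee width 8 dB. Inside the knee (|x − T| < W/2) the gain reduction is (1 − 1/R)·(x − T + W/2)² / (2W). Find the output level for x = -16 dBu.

-16.28125 dBu

x − T + W/2 = -16 − (-15) + 4 = 3.
GR = (1 − 1/2) × 3² / 16 = 0.5 × 9 / 16 = 0.28125 dB.
Output = -16 − 0.28125 = -16.28125 dBu.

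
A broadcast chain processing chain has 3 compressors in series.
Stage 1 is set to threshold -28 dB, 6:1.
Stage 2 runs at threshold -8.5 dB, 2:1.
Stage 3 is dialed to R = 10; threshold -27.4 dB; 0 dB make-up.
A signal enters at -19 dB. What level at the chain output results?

-27.31 dB

Stage 1: -19 dB is 9 dB over -28 dB; at 6:1 that becomes 1.5 dB over, giving -26.5 dB.
Stage 2: -26.5 dB is at or below the -8.5 dB threshold — no compression; output -26.5 dB.
Stage 3: 0.9 dB above -27.4 dB, reduced 10:1 to 0.09 dB above → -27.31 dB.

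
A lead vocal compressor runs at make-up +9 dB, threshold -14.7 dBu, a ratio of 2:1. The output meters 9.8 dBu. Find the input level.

Stripping the +9 dB make-up gives 0.8 dBu at the gain stage.
The compressed level sits 0.8 − (-14.7) = 15.5 dB over threshold.
Before 2:1 compression the overshoot was 15.5 × 2 = 31 dB, so input = -14.7 + 31 = 16.3 dBu.

16.3 dBu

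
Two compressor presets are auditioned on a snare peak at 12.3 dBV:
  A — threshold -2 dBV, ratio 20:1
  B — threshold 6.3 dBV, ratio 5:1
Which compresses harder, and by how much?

A, by 8.785 dB

A: GR = 14.3 − 14.3/20 = 13.585 dB.
B: GR = 6 − 6/5 = 4.8 dB.
A applies 8.785 dB more gain reduction.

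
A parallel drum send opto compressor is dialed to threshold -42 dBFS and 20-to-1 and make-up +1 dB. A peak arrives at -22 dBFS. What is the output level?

-40 dBFS

-22 dBFS sits 20 dB over threshold.
The 20 dB excess becomes 1 dB after 20:1 reduction.
Output = -42 + 1 = -41 dBFS; make-up adds 1 dB, giving -40 dBFS.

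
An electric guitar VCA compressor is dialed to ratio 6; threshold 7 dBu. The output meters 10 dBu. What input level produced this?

25 dBu

That's 3 dB above the 7 dBu threshold.
Before 6:1 compression the overshoot was 3 × 6 = 18 dB, so input = 7 + 18 = 25 dBu.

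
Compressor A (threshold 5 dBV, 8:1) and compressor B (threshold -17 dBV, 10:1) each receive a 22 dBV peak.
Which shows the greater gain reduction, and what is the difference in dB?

A: 17 dB over, compressed to 2.125 dB over, so 14.875 dB of GR.
B: 39 dB over, compressed to 3.9 dB over, so 35.1 dB of GR.
Difference: 20.225 dB in favour of B.

B, by 20.225 dB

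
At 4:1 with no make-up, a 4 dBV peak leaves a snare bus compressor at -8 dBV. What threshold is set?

Gain reduction = 4 − (-8) = 12 dB; output overshoot = GR / (R − 1) = 12 / 3 = 4 dB.
Threshold = output − output overshoot = -8 − 4 = -12 dBV.

-12 dBV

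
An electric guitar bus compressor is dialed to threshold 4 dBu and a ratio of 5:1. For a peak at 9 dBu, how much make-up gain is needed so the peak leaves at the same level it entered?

The peak compresses to 4 + 5/5 = 5 dBu.
To reach 9 dBu requires 9 − 5 = 4 dB of make-up.

4 dB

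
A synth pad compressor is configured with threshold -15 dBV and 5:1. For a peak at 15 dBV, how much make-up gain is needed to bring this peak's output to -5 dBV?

4 dB

The peak compresses to -15 + 30/5 = -9 dBV.
To reach -5 dBV requires -5 − (-9) = 4 dB of make-up.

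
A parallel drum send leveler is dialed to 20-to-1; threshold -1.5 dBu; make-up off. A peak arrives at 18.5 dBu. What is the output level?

-0.5 dBu

The input is 20 dB above the -1.5 dBu threshold.
20:1 compression reduces that to 20/20 = 1 dB over.
So the level is -1.5 + 1 = -0.5 dBu.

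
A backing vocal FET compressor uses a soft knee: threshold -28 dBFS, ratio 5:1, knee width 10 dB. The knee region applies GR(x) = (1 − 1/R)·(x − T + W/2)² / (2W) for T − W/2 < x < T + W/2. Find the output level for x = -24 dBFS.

-27.24 dBFS

x − T + W/2 = -24 − (-28) + 5 = 9.
GR = (1 − 1/5) × 9² / 20 = 0.8 × 81 / 20 = 3.24 dB.
Output = -24 − 3.24 = -27.24 dBFS.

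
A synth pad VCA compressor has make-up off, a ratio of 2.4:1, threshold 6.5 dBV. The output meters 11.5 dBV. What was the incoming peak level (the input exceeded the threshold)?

Post-compression overshoot = 11.5 − 6.5 = 5 dB.
Input overshoot = R × output overshoot = 12 dB → input = 6.5 + 12 = 18.5 dBV.

18.5 dBV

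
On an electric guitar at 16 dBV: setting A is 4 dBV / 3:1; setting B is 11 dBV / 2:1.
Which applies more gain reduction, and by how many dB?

A: GR = 12 − 12/3 = 8 dB.
B: GR = 5 − 5/2 = 2.5 dB.
Difference: 5.5 dB in favour of A.

A, by 5.5 dB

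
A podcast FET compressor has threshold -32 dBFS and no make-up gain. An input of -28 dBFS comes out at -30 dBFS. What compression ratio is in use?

Input overshoot = -28 − (-32) = 4 dB; output overshoot = -30 − (-32) = 2 dB.
Ratio = 4 / 2 = 2.

2:1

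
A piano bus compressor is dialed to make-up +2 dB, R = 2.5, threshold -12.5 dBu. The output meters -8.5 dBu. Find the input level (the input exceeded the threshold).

-7.5 dBu

Remove make-up: -8.5 − 2 = -10.5 dBu.
Post-compression overshoot = -10.5 − (-12.5) = 2 dB.
Before 2.5:1 compression the overshoot was 2 × 2.5 = 5 dB, so input = -12.5 + 5 = -7.5 dBu.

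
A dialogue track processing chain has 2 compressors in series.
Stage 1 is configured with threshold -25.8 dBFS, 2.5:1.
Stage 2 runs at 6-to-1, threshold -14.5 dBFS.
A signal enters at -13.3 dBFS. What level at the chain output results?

-20.8 dBFS

Stage 1: -13.3 dBFS is 12.5 dB over -25.8 dBFS; at 2.5:1 that becomes 5 dB over, giving -20.8 dBFS.
Stage 2: below threshold (-20.8 ≤ -14.5); passes unchanged; output -20.8 dBFS.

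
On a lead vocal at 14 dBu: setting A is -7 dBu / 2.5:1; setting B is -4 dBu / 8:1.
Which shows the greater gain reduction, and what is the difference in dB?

B, by 3.15 dB

A: GR = 21 − 21/2.5 = 12.6 dB.
B: GR = 18 − 18/8 = 15.75 dB.
Difference: 3.15 dB in favour of B.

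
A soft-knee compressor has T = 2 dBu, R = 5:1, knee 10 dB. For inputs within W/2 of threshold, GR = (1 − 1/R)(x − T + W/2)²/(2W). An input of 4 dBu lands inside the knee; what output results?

x − T + W/2 = 4 − 2 + 5 = 7.
GR = (1 − 1/5) × 7² / 20 = 0.8 × 49 / 20 = 1.96 dB.
Output = 4 − 1.96 = 2.04 dBu.

2.04 dBu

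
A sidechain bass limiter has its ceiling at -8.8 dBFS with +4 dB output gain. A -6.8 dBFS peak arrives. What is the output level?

At ∞:1, everything above -8.8 dBFS is held at the ceiling.
Output gain then adds 4 dB: -8.8 + 4 = -4.8 dBFS.

-4.8 dBFS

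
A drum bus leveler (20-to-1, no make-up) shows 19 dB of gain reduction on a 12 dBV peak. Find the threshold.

-8 dBV

Input is 20 dB above T (since output overshoot × R = input overshoot: (-7 − T)·20 = 12 − T gives T = -8 dBV).
Check: -8 + (12 − (-8))/20 = -8 + 1 = -7 dBV. ✓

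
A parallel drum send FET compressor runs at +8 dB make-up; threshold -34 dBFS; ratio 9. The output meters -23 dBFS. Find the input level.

Before make-up, the level was -23 − 8 = -31 dBFS.
That's 3 dB above the -34 dBFS threshold.
Before 9:1 compression the overshoot was 3 × 9 = 27 dB, so input = -34 + 27 = -7 dBFS.

-7 dBFS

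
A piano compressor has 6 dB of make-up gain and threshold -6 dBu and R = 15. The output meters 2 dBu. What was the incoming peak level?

Before make-up, the level was 2 − 6 = -4 dBu.
That's 2 dB above the -6 dBu threshold.
Before 15:1 compression the overshoot was 2 × 15 = 30 dB, so input = -6 + 30 = 24 dBu.

24 dBu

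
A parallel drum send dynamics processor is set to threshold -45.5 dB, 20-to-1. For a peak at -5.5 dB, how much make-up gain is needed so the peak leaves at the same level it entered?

38 dB

The peak compresses to -45.5 + 40/20 = -43.5 dB.
To reach -5.5 dB requires -5.5 − (-43.5) = 38 dB of make-up.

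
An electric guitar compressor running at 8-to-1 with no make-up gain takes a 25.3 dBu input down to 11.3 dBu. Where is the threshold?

9.3 dBu

Input is 16 dB above T (since output overshoot × R = input overshoot: (11.3 − T)·8 = 25.3 − T gives T = 9.3 dBu).
Check: 9.3 + (25.3 − 9.3)/8 = 9.3 + 2 = 11.3 dBu. ✓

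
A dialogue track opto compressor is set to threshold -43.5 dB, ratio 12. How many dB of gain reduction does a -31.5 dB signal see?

11 dB

Overshoot = -31.5 − (-43.5) = 12 dB.
A 12:1 ratio leaves 1 dB of that excess.
GR = overshoot in − overshoot out = 12 − 1 = 11 dB.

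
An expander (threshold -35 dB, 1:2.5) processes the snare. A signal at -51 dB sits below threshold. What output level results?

-75 dB

Undershoot = (-35) − (-51) = 16 dB.
At 1:2.5, that expands to 40 dB under threshold.
Output = -35 − 40 = -75 dB.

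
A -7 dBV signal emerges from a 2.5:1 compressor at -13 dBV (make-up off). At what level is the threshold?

-17 dBV

Gain reduction = -7 − (-13) = 6 dB; output overshoot = GR / (R − 1) = 6 / 1.5 = 4 dB.
Threshold = output − output overshoot = -13 − 4 = -17 dBV.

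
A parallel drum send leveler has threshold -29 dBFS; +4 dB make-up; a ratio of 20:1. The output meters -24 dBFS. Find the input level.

-9 dBFS

Remove make-up: -24 − 4 = -28 dBFS.
Post-compression overshoot = -28 − (-29) = 1 dB.
Undo the ratio: input overshoot = 1 × 20 = 20 dB, giving input = -9 dBFS.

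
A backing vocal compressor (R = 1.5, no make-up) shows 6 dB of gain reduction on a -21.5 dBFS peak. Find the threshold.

-39.5 dBFS

Input is 18 dB above T (since output overshoot × R = input overshoot: (-27.5 − T)·1.5 = -21.5 − T gives T = -39.5 dBFS).
Check: -39.5 + (-21.5 − (-39.5))/1.5 = -39.5 + 12 = -27.5 dBFS. ✓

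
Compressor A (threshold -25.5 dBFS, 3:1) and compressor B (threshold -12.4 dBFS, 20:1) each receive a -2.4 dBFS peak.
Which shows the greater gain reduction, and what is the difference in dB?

A, by 5.9 dB

A: 23.1 dB over, compressed to 7.7 dB over, so 15.4 dB of GR.
B: 10 dB over, compressed to 0.5 dB over, so 9.5 dB of GR.
A reduces 5.9 dB more.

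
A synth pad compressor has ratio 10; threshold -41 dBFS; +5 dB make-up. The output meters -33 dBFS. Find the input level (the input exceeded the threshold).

-11 dBFS

Remove make-up: -33 − 5 = -38 dBFS.
That's 3 dB above the -41 dBFS threshold.
Undo the ratio: input overshoot = 3 × 10 = 30 dB, giving input = -11 dBFS.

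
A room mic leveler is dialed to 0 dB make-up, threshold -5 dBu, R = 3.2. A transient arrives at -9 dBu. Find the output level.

-9 dBu is 4 dB below the -5 dBu threshold, so no gain reduction is applied.
Output = input = -9 dBu.

-9 dBu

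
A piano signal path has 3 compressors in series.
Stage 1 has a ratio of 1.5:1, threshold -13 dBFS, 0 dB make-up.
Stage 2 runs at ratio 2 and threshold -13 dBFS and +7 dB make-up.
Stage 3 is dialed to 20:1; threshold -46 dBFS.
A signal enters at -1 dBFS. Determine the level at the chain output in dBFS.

-43.8 dBFS

Stage 1: overshoot 12 dB → 12/1.5 = 8 dB → -5 dBFS.
Stage 2: 8 dB above -13 dBFS, reduced 2:1 to 4 dB above → -9 dBFS; +7 dB make-up → -2 dBFS.
Stage 3: -2 dBFS is 44 dB over -46 dBFS; at 20:1 that becomes 2.2 dB over, giving -43.8 dBFS.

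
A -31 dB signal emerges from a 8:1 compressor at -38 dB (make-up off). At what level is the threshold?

-39 dB

Let T be the threshold. Output overshoot = (input overshoot)/R, so -38 − T = (-31 − T)/8.
8·(-38 − T) = -31 − T → 7·T = -304 − (-31) = -273.
T = -273/7 = -39 dB.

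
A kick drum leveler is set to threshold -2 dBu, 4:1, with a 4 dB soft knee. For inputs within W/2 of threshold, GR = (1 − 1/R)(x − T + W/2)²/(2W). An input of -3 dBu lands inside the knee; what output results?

-3.09375 dBu

x − T + W/2 = -3 − (-2) + 2 = 1.
GR = (1 − 1/4) × 1² / 8 = 0.75 × 1 / 8 = 0.09375 dB.
Output = -3 − 0.09375 = -3.09375 dBu.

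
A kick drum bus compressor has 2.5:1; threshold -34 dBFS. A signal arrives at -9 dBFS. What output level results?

-24 dBFS

Overshoot: -9 − (-34) = 25 dB.
2.5:1 compression reduces that to 25/2.5 = 10 dB over.
Output = -34 + 10 = -24 dBFS.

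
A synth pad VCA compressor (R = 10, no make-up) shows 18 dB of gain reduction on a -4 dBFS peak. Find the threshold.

Gain reduction = -4 − (-22) = 18 dB; output overshoot = GR / (R − 1) = 18 / 9 = 2 dB.
Threshold = output − output overshoot = -22 − 2 = -24 dBFS.

-24 dBFS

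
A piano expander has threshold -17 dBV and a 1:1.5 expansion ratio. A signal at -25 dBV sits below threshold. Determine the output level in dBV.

-29 dBV

The input is 8 dB below the -17 dBV threshold.
A 1:1.5 expander multiplies undershoot by 1.5: 8 × 1.5 = 12 dB below threshold.
Output = -17 − 12 = -29 dBV.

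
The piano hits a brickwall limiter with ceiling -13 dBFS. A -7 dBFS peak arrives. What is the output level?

The limiter clamps the peak to its -13 dBFS ceiling.

-13 dBFS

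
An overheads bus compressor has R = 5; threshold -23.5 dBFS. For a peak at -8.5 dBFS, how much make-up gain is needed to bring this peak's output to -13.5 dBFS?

Overshoot 15 dB → 15/5 = 3 dB after compression, so the compressed level is -23.5 + 3 = -20.5 dBFS.
Make-up = target − compressed = -13.5 − (-20.5) = 7 dB.

7 dB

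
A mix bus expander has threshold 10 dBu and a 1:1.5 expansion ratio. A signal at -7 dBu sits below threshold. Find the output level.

-15.5 dBu

The input is 17 dB below the 10 dBu threshold.
A 1:1.5 expander multiplies undershoot by 1.5: 17 × 1.5 = 25.5 dB below threshold.
Output = 10 − 25.5 = -15.5 dBu.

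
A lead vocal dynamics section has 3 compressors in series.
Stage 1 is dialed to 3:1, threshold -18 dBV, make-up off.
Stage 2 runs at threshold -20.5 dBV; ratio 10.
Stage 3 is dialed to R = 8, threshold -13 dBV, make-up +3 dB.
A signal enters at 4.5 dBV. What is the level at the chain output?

Stage 1: 4.5 dBV is 22.5 dB over -18 dBV; at 3:1 that becomes 7.5 dB over, giving -10.5 dBV.
Stage 2: overshoot 10 dB → 10/10 = 1 dB → -19.5 dBV.
Stage 3: below threshold (-19.5 ≤ -13); passes unchanged; make-up brings it to -16.5 dBV.

-16.5 dBV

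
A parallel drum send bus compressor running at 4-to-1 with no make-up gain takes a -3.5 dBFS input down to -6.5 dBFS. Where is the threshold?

-7.5 dBFS

Let T be the threshold. Output overshoot = (input overshoot)/R, so -6.5 − T = (-3.5 − T)/4.
4·(-6.5 − T) = -3.5 − T → 3·T = -26 − (-3.5) = -22.5.
T = -22.5/3 = -7.5 dBFS.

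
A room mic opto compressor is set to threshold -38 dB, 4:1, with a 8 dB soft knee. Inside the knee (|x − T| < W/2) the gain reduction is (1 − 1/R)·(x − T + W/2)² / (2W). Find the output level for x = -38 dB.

-38.75 dB

x − T + W/2 = -38 − (-38) + 4 = 4.
GR = (1 − 1/4) × 4² / 16 = 0.75 × 16 / 16 = 0.75 dB.
Output = -38 − 0.75 = -38.75 dB.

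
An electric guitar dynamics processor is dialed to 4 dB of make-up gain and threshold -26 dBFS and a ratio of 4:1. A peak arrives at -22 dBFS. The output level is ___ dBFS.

-21 dBFS

The input is 4 dB above the -26 dBFS threshold.
At 4:1 the overshoot is divided by 4, leaving 1 dB above threshold.
So the level is -26 + 1 = -25 dBFS; make-up adds 4 dB, giving -21 dBFS.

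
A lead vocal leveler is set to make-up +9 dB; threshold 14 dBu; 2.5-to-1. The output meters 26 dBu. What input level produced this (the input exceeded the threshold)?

Stripping the +9 dB make-up gives 17 dBu at the gain stage.
That's 3 dB above the 14 dBu threshold.
Before 2.5:1 compression the overshoot was 3 × 2.5 = 7.5 dB, so input = 14 + 7.5 = 21.5 dBu.

21.5 dBu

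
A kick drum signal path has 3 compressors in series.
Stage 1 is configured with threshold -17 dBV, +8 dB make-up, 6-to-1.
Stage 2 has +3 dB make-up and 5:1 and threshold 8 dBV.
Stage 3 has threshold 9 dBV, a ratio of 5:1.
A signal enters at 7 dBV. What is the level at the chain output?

-2 dBV

Stage 1: overshoot 24 dB → 24/6 = 4 dB → -13 dBV; +8 dB make-up → -5 dBV.
Stage 2: -5 dBV ≤ 8 dBV, so stage 2 doesn't engage; make-up brings it to -2 dBV.
Stage 3: -2 dBV is at or below the 9 dBV threshold — no compression; output -2 dBV.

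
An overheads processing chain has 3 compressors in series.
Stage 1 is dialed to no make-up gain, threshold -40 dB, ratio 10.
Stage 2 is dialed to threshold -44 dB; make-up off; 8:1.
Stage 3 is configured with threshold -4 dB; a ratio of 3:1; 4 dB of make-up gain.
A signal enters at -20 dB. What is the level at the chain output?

Stage 1: -20 dB is 20 dB over -40 dB; at 10:1 that becomes 2 dB over, giving -38 dB.
Stage 2: -38 dB is 6 dB over -44 dB; at 8:1 that becomes 0.75 dB over, giving -43.25 dB.
Stage 3: -43.25 dB is at or below the -4 dB threshold — no compression; make-up brings it to -39.25 dB.

-39.25 dB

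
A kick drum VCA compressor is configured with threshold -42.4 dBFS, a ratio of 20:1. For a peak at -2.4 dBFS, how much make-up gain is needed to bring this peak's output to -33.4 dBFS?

7 dB

Overshoot 40 dB → 40/20 = 2 dB after compression, so the compressed level is -42.4 + 2 = -40.4 dBFS.
Make-up = target − compressed = -33.4 − (-40.4) = 7 dB.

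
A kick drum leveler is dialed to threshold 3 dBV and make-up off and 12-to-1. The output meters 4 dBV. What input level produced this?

15 dBV

That's 1 dB above the 3 dBV threshold.
Before 12:1 compression the overshoot was 1 × 12 = 12 dB, so input = 3 + 12 = 15 dBV.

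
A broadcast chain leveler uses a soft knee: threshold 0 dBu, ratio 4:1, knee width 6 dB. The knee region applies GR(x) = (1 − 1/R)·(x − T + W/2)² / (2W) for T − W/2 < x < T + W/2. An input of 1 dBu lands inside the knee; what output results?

0 dBu

x − T + W/2 = 1 − 0 + 3 = 4.
GR = (1 − 1/4) × 4² / 12 = 0.75 × 16 / 12 = 1 dB.
Output = 1 − 1 = 0 dBu.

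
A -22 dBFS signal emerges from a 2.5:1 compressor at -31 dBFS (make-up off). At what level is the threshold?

Input is 15 dB above T (since output overshoot × R = input overshoot: (-31 − T)·2.5 = -22 − T gives T = -37 dBFS).
Check: -37 + (-22 − (-37))/2.5 = -37 + 6 = -31 dBFS. ✓

-37 dBFS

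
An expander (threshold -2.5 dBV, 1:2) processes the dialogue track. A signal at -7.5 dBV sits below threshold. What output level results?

-12.5 dBV

Below threshold, a 1:2 expander applies gain = (2−1)×(T − x) of attenuation.
(2−1) × 5 = 5 dB, so output = -7.5 − 5 = -12.5 dBV.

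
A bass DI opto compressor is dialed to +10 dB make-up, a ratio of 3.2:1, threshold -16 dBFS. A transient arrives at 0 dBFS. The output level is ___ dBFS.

-1 dBFS

The input is 16 dB above the -16 dBFS threshold.
3.2:1 compression reduces that to 16/3.2 = 5 dB over.
So the level is -16 + 5 = -11 dBFS; make-up adds 10 dB, giving -1 dBFS.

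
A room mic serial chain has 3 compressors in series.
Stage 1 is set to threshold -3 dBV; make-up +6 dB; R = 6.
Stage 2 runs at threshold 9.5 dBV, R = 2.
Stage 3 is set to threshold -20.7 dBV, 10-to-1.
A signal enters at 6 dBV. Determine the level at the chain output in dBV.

-18.18 dBV

Stage 1: 6 dBV is 9 dB over -3 dBV; at 6:1 that becomes 1.5 dB over, giving -1.5 dBV; +6 dB make-up → 4.5 dBV.
Stage 2: below threshold (4.5 ≤ 9.5); passes unchanged; output 4.5 dBV.
Stage 3: 4.5 dBV is 25.2 dB over -20.7 dBV; at 10:1 that becomes 2.52 dB over, giving -18.18 dBV.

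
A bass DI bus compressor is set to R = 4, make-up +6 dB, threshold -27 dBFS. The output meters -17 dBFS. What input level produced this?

-11 dBFS

Before make-up, the level was -17 − 6 = -23 dBFS.
The compressed level sits -23 − (-27) = 4 dB over threshold.
Input overshoot = R × output overshoot = 16 dB → input = -27 + 16 = -11 dBFS.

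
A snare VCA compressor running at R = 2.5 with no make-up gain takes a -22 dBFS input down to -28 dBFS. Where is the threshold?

-32 dBFS

Gain reduction = -22 − (-28) = 6 dB; output overshoot = GR / (R − 1) = 6 / 1.5 = 4 dB.
Threshold = output − output overshoot = -28 − 4 = -32 dBFS.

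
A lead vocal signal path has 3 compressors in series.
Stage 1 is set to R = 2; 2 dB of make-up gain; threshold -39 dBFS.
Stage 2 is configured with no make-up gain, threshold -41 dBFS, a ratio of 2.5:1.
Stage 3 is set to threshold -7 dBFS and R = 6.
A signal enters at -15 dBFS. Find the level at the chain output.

-34.6 dBFS

Stage 1: -15 dBFS is 24 dB over -39 dBFS; at 2:1 that becomes 12 dB over, giving -27 dBFS; +2 dB make-up → -25 dBFS.
Stage 2: overshoot 16 dB → 16/2.5 = 6.4 dB → -34.6 dBFS.
Stage 3: below threshold (-34.6 ≤ -7); passes unchanged; output -34.6 dBFS.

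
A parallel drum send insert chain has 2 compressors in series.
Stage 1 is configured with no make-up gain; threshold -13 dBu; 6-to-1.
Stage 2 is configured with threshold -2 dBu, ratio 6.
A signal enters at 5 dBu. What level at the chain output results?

-10 dBu

Stage 1: 18 dB above -13 dBu, reduced 6:1 to 3 dB above → -10 dBu.
Stage 2: below threshold (-10 ≤ -2); passes unchanged; output -10 dBu.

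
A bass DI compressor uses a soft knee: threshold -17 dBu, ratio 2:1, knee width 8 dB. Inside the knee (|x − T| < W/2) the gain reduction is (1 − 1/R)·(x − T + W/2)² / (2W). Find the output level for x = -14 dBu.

-15.53125 dBu

x − T + W/2 = -14 − (-17) + 4 = 7.
GR = (1 − 1/2) × 7² / 16 = 0.5 × 49 / 16 = 1.53125 dB.
Output = -14 − 1.53125 = -15.53125 dBu.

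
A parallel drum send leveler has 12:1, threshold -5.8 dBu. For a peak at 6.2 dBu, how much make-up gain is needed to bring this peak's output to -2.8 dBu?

2 dB

Overshoot 12 dB → 12/12 = 1 dB after compression, so the compressed level is -5.8 + 1 = -4.8 dBu.
Make-up = target − compressed = -2.8 − (-4.8) = 2 dB.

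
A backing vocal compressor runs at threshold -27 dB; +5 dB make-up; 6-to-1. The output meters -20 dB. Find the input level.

-15 dB

Stripping the +5 dB make-up gives -25 dB at the gain stage.
That's 2 dB above the -27 dB threshold.
Before 6:1 compression the overshoot was 2 × 6 = 12 dB, so input = -27 + 12 = -15 dB.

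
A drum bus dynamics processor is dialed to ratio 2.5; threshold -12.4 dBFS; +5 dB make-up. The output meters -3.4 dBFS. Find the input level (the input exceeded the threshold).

Stripping the +5 dB make-up gives -8.4 dBFS at the gain stage.
Post-compression overshoot = -8.4 − (-12.4) = 4 dB.
Before 2.5:1 compression the overshoot was 4 × 2.5 = 10 dB, so input = -12.4 + 10 = -2.4 dBFS.

-2.4 dBFS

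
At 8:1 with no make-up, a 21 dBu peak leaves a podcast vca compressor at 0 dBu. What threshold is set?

-3 dBu

Gain reduction = 21 − 0 = 21 dB; output overshoot = GR / (R − 1) = 21 / 7 = 3 dB.
Threshold = output − output overshoot = 0 − 3 = -3 dBu.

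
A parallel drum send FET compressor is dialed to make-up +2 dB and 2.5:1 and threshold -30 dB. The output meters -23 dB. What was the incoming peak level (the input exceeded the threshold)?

-17.5 dB

Before make-up, the level was -23 − 2 = -25 dB.
Post-compression overshoot = -25 − (-30) = 5 dB.
Input overshoot = R × output overshoot = 12.5 dB → input = -30 + 12.5 = -17.5 dB.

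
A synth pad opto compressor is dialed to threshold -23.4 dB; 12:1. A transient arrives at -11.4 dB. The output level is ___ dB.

The input is 12 dB above the -23.4 dB threshold.
The 12 dB excess becomes 1 dB after 12:1 reduction.
Output = -23.4 + 1 = -22.4 dB.

-22.4 dB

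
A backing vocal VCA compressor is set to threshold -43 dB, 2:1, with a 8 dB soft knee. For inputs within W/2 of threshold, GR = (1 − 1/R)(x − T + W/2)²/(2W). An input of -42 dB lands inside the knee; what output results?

-42.78125 dB

x − T + W/2 = -42 − (-43) + 4 = 5.
GR = (1 − 1/2) × 5² / 16 = 0.5 × 25 / 16 = 0.78125 dB.
Output = -42 − 0.78125 = -42.78125 dB.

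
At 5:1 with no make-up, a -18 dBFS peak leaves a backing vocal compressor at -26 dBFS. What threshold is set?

-28 dBFS

Input is 10 dB above T (since output overshoot × R = input overshoot: (-26 − T)·5 = -18 − T gives T = -28 dBFS).
Check: -28 + (-18 − (-28))/5 = -28 + 2 = -26 dBFS. ✓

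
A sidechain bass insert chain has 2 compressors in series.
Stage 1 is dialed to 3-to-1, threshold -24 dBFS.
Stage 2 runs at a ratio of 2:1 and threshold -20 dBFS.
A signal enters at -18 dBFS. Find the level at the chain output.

Stage 1: -18 dBFS is 6 dB over -24 dBFS; at 3:1 that becomes 2 dB over, giving -22 dBFS.
Stage 2: below threshold (-22 ≤ -20); passes unchanged; output -22 dBFS.

-22 dBFS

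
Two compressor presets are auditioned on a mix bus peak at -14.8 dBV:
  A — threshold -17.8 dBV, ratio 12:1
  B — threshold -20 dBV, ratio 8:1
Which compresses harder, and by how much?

A: 3 dB over, compressed to 0.25 dB over, so 2.75 dB of GR.
B: 5.2 dB over, compressed to 0.65 dB over, so 4.55 dB of GR.
Difference: 1.8 dB in favour of B.

B, by 1.8 dB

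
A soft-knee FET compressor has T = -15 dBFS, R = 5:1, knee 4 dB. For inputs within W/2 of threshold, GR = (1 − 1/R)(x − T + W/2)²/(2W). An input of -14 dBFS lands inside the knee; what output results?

-14.9 dBFS

x − T + W/2 = -14 − (-15) + 2 = 3.
GR = (1 − 1/5) × 3² / 8 = 0.8 × 9 / 8 = 0.9 dB.
Output = -14 − 0.9 = -14.9 dBFS.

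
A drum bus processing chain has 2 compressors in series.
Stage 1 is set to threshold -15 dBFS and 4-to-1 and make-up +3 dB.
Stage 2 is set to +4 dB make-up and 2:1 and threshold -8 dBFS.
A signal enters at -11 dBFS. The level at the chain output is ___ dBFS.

-7 dBFS

Stage 1: 4 dB above -15 dBFS, reduced 4:1 to 1 dB above → -14 dBFS; +3 dB make-up → -11 dBFS.
Stage 2: -11 dBFS is at or below the -8 dBFS threshold — no compression; make-up brings it to -7 dBFS.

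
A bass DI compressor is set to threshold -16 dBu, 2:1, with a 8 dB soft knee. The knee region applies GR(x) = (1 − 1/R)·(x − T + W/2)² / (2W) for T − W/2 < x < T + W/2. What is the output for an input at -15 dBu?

-15.78125 dBu

x − T + W/2 = -15 − (-16) + 4 = 5.
GR = (1 − 1/2) × 5² / 16 = 0.5 × 25 / 16 = 0.78125 dB.
Output = -15 − 0.78125 = -15.78125 dBu.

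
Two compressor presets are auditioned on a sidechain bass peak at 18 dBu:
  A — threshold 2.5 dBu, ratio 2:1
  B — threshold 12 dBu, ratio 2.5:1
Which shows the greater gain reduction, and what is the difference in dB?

A: GR = 15.5 − 15.5/2 = 7.75 dB.
B: GR = 6 − 6/2.5 = 3.6 dB.
A reduces 4.15 dB more.

A, by 4.15 dB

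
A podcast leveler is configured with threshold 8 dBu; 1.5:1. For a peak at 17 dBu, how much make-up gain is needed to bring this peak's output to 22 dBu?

8 dB

Without make-up, output = threshold + overshoot/1.5 = 8 + 6 = 14 dBu.
Gap to target: 8 dB.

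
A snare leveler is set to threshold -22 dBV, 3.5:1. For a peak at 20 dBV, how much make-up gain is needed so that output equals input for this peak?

The peak compresses to -22 + 42/3.5 = -10 dBV.
To reach 20 dBV requires 20 − (-10) = 30 dB of make-up.

30 dB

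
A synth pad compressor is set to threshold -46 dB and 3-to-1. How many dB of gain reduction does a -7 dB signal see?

26 dB

-7 dB exceeds the threshold by 39 dB.
A 3:1 ratio leaves 13 dB of that excess.
GR = overshoot in − overshoot out = 39 − 13 = 26 dB.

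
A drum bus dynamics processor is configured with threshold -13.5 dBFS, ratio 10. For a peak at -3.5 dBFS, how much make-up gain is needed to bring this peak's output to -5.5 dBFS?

7 dB

Without make-up, output = threshold + overshoot/10 = -13.5 + 1 = -12.5 dBFS.
Gap to target: 7 dB.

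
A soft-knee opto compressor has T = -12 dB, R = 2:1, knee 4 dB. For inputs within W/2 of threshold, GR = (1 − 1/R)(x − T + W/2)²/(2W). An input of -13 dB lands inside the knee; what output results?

x − T + W/2 = -13 − (-12) + 2 = 1.
GR = (1 − 1/2) × 1² / 8 = 0.5 × 1 / 8 = 0.0625 dB.
Output = -13 − 0.0625 = -13.0625 dB.

-13.0625 dB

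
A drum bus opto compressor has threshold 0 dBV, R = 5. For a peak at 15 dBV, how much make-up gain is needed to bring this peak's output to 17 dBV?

Overshoot 15 dB → 15/5 = 3 dB after compression, so the compressed level is 0 + 3 = 3 dBV.
Make-up = target − compressed = 17 − 3 = 14 dB.

14 dB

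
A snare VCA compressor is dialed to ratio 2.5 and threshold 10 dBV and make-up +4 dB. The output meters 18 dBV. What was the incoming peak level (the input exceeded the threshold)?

20 dBV

Stripping the +4 dB make-up gives 14 dBV at the gain stage.
The compressed level sits 14 − 10 = 4 dB over threshold.
Undo the ratio: input overshoot = 4 × 2.5 = 10 dB, giving input = 20 dBV.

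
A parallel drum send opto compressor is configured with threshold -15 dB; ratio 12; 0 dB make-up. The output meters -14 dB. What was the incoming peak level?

-3 dB

That's 1 dB above the -15 dB threshold.
Input overshoot = R × output overshoot = 12 dB → input = -15 + 12 = -3 dB.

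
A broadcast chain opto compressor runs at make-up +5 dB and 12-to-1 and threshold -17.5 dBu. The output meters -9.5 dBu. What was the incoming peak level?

Remove make-up: -9.5 − 5 = -14.5 dBu.
That's 3 dB above the -17.5 dBu threshold.
Before 12:1 compression the overshoot was 3 × 12 = 36 dB, so input = -17.5 + 36 = 18.5 dBu.

18.5 dBu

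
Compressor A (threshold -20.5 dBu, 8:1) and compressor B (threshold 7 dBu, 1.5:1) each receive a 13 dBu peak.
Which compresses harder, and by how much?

A, by 27.3125 dB

A: overshoot 33.5 dB → output overshoot 4.1875 dB → GR 29.3125 dB.
B: overshoot 6 dB → output overshoot 4 dB → GR 2 dB.
Difference: 27.3125 dB in favour of A.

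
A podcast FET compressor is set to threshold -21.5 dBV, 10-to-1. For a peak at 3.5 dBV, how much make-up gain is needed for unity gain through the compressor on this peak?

Overshoot 25 dB → 25/10 = 2.5 dB after compression, so the compressed level is -21.5 + 2.5 = -19 dBV.
Make-up = target − compressed = 3.5 − (-19) = 22.5 dB.

22.5 dB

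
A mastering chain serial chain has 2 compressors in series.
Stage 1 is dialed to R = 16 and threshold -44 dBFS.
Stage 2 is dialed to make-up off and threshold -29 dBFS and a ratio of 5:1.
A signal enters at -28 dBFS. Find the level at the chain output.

Stage 1: 16 dB above -44 dBFS, reduced 16:1 to 1 dB above → -43 dBFS.
Stage 2: -43 dBFS ≤ -29 dBFS, so stage 2 doesn't engage; output -43 dBFS.

-43 dBFS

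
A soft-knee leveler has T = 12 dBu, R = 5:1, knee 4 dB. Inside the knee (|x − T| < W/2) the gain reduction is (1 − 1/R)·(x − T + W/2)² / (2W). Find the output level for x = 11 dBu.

10.9 dBu

x − T + W/2 = 11 − 12 + 2 = 1.
GR = (1 − 1/5) × 1² / 8 = 0.8 × 1 / 8 = 0.1 dB.
Output = 11 − 0.1 = 10.9 dBu.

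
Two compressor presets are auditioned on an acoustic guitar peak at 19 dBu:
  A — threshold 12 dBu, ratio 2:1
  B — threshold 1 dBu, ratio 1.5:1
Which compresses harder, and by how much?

B, by 2.5 dB

A: GR = 7 − 7/2 = 3.5 dB.
B: GR = 18 − 18/1.5 = 6 dB.
B applies 2.5 dB more gain reduction.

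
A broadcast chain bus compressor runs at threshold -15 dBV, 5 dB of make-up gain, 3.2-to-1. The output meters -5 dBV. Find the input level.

Remove make-up: -5 − 5 = -10 dBV.
That's 5 dB above the -15 dBV threshold.
Undo the ratio: input overshoot = 5 × 3.2 = 16 dB, giving input = 1 dBV.

1 dBV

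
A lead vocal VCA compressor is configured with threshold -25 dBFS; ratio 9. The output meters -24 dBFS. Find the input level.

-16 dBFS

The compressed level sits -24 − (-25) = 1 dB over threshold.
Undo the ratio: input overshoot = 1 × 9 = 9 dB, giving input = -16 dBFS.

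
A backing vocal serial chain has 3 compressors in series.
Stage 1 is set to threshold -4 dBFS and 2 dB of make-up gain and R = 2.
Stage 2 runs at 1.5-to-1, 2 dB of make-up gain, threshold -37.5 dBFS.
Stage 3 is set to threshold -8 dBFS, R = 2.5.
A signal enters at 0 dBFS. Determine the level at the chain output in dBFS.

Stage 1: 0 dBFS is 4 dB over -4 dBFS; at 2:1 that becomes 2 dB over, giving -2 dBFS; +2 dB make-up → 0 dBFS.
Stage 2: overshoot 37.5 dB → 37.5/1.5 = 25 dB → -12.5 dBFS; +2 dB make-up → -10.5 dBFS.
Stage 3: -10.5 dBFS ≤ -8 dBFS, so stage 3 doesn't engage; output -10.5 dBFS.

-10.5 dBFS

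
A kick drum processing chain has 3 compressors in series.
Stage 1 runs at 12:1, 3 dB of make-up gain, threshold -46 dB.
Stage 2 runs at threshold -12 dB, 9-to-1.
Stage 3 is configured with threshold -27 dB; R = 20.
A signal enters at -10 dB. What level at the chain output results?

-40 dB

Stage 1: -10 dB is 36 dB over -46 dB; at 12:1 that becomes 3 dB over, giving -43 dB; +3 dB make-up → -40 dB.
Stage 2: -40 dB is at or below the -12 dB threshold — no compression; output -40 dB.
Stage 3: -40 dB ≤ -27 dB, so stage 3 doesn't engage; output -40 dB.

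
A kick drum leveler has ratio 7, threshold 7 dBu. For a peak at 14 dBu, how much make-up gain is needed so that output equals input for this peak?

6 dB

The peak compresses to 7 + 7/7 = 8 dBu.
To reach 14 dBu requires 14 − 8 = 6 dB of make-up.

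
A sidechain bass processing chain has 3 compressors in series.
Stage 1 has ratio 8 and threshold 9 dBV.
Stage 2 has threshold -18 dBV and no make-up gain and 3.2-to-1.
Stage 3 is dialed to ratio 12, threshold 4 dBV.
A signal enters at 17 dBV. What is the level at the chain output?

-9.25 dBV

Stage 1: overshoot 8 dB → 8/8 = 1 dB → 10 dBV.
Stage 2: 28 dB above -18 dBV, reduced 3.2:1 to 8.75 dB above → -9.25 dBV.
Stage 3: -9.25 dBV ≤ 4 dBV, so stage 3 doesn't engage; output -9.25 dBV.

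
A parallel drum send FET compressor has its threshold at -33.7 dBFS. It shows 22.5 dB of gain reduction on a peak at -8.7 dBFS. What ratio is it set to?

10:1

Input overshoot = -8.7 − (-33.7) = 25 dB.
Output overshoot = 25 − 22.5 = 2.5 dB.
Ratio = input overshoot / output overshoot = 25 / 2.5 = 10.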